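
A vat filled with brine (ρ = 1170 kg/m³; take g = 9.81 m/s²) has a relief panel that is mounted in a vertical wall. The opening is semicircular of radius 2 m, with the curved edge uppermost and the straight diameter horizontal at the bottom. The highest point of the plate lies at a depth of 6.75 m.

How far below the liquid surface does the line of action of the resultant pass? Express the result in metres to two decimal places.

h_p = 7.94 m

γ = ρg = 1170 × 9.81 / 1000 = 11.4777 kN/m³.
The centroid lies 4r/(3π) = 0.848826 m above the diameter, so r − 4r/(3π) = 2 − 0.848826 = 1.15117 m below the topmost point, so the centroid depth is h_c = 6.75 + 1.15117 = 7.90117 m.
A = πr²/2 = π × 2²/2 = 6.28319 m².
Resultant F = γ·h_c·A = 11.4777 × 7.90117 × 6.28319 = 569.805 kN.
I_c = (π/8 − 8/(9π))·r⁴ = 0.109757 × 2⁴ = 1.75611 m⁴.
Centre of pressure: y_p = y_c + I_c/(y_c·A) = 7.90117 + 1.75611/(7.90117 × 6.28319) = 7.90117 + 0.0353737 = 7.93654 m along the plane.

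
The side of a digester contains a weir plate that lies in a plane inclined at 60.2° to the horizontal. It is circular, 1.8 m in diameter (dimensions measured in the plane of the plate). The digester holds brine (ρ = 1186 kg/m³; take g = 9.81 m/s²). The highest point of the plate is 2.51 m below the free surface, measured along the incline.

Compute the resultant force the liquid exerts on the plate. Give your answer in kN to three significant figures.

γ = ρg = 1186 × 9.81 / 1000 = 11.63466 kN/m³.
Let θ = 60.2° be the plate's angle to the horizontal; measure y along the incline from where the plane meets the free surface. Vertical depth h = y·sinθ with sinθ = 0.867765.
The centroid is at the centre, 0.9 m below the top of the plate, so y_c = 2.51 + 0.9 = 3.41 m and h_c = 3.41 × 0.867765 = 2.95908 m.
A = π(0.9)² = 2.54469 m².
Resultant F = γ·h_c·A = 11.63466 × 2.95908 × 2.54469 = 87.6083 kN.

F ≈ 87.6 kN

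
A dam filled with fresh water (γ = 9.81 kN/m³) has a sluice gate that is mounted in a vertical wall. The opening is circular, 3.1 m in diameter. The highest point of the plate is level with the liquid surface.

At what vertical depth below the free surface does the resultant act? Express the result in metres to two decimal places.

γ = 9.81 kN/m³.
The centroid is at the centre, 1.55 m below the top of the plate, so the centroid depth is h_c = 1.55 m.
A = π(1.55)² = 7.54768 m².
Resultant F = γ·h_c·A = 9.81 × 1.55 × 7.54768 = 114.766 kN.
I_c = πr⁴/4 = π × 1.55⁴/4 = 4.53332 m⁴.
Centre of pressure: y_p = y_c + I_c/(y_c·A) = 1.55 + 4.53332/(1.55 × 7.54768) = 1.55 + 0.3875 = 1.9375 m along the plane.

h_p = 1.94 m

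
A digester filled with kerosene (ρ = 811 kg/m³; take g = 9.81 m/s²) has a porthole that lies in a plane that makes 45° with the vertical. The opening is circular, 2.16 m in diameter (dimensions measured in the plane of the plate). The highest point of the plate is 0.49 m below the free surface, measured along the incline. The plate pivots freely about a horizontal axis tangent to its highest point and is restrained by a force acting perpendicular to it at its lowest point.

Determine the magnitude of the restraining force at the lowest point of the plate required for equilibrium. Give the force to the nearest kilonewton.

P ≈ 19 kN

γ = ρg = 811 × 9.81 / 1000 = 7.95591 kN/m³.
The plate makes 45° with the vertical, i.e. θ = 90° − 45° = 45° to the horizontal. Measuring y along the incline from the free-surface line, vertical depth h = y·sinθ with sinθ = 0.707107.
The centroid is at the centre, 1.08 m below the top of the plate, so y_c = 0.49 + 1.08 = 1.57 m and h_c = 1.57 × 0.707107 = 1.11016 m.
A = π(1.08)² = 3.66435 m².
Resultant F = γ·h_c·A = 7.95591 × 1.11016 × 3.66435 = 32.3648 kN.
I_c = πr⁴/4 = π × 1.08⁴/4 = 1.06853 m⁴.
Centre of pressure: y_p = y_c + I_c/(y_c·A) = 1.57 + 1.06853/(1.57 × 3.66435) = 1.57 + 0.185733 = 1.75573 m along the plane.
The resultant acts 1.08 + 0.185733 = 1.26573 m (along the plate) below the hinge at the top edge, so the moment about the hinge is M = F × 1.26573 = 32.3648 × 1.26573 = 40.9651 kN·m.
A normal force at the bottom, 2.16 m from the hinge, must supply this moment: P = 40.9651/2.16 = 18.9653 kN.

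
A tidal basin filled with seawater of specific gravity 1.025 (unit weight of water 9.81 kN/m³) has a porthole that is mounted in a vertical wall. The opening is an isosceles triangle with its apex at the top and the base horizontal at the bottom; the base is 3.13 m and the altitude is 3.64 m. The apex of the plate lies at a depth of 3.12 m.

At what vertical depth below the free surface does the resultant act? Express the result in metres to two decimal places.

γ = 1.025 × 9.81 = 10.05525 kN/m³.
With the apex up, the centroid sits 2h/3 = 2 × 3.64/3 = 2.42667 m below the apex, so the centroid depth is h_c = 3.12 + 2.42667 = 5.54667 m.
A = ½ × 3.13 × 3.64 = 5.6966 m².
Resultant F = γ·h_c·A = 10.05525 × 5.54667 × 5.6966 = 317.717 kN.
I_c = b·h³/36 = 3.13 × 3.64³/36 = 4.1932 m⁴.
Centre of pressure: y_p = y_c + I_c/(y_c·A) = 5.54667 + 4.1932/(5.54667 × 5.6966) = 5.54667 + 0.132708 = 5.67938 m along the plane.

h_p = 5.68 m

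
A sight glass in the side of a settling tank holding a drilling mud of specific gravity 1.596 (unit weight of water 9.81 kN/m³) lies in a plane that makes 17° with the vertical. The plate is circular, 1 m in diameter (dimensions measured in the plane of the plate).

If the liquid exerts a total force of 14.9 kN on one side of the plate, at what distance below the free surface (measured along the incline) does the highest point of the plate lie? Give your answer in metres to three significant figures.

γ = 1.596 × 9.81 = 15.65676 kN/m³.
A = π(0.5)² = 0.785398 m².
From F = γ·h_c·A, the centroid depth is h_c = 14.9/(15.65676 × 0.785398) = 1.2117 m.
The plate makes 17° with the vertical, i.e. θ = 90° − 17° = 73° to the horizontal. Measuring y along the incline from the free-surface line, vertical depth h = y·sinθ with sinθ = 0.956305.
Along the incline, y_c = h_c/sinθ = 1.2117/0.956305 = 1.26706 m.
The centroid is at the centre, 0.5 m below the top of the plate, so the highest point sits at y_top = 1.26706 − 0.5 = 0.76706 m along the incline.

y_top ≈ 0.767 m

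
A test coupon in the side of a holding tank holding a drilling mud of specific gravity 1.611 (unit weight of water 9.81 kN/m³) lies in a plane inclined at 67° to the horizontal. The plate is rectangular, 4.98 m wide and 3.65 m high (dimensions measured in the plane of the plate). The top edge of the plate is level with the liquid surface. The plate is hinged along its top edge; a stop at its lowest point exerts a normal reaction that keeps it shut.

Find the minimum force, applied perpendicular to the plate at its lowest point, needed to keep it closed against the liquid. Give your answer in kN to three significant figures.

P ≈ 322 kN

γ = 1.611 × 9.81 = 15.80391 kN/m³.
Let θ = 67° be the plate's angle to the horizontal; measure y along the incline from where the plane meets the free surface. Vertical depth h = y·sinθ with sinθ = 0.920505.
The centroid lies 3.65/2 = 1.825 m below the top edge, so y_c = 1.825 m and h_c = 1.825 × 0.920505 = 1.67992 m.
A = 4.98 × 3.65 = 18.177 m².
Resultant F = γ·h_c·A = 15.80391 × 1.67992 × 18.177 = 482.587 kN.
I_c = b·h³/12 = 4.98 × 3.65³/12 = 20.1803 m⁴.
Centre of pressure: y_p = y_c + I_c/(y_c·A) = 1.825 + 20.1803/(1.825 × 18.177) = 1.825 + 0.608335 = 2.43334 m along the plane.
The resultant acts 1.825 + 0.608335 = 2.43334 m (along the plate) below the hinge at the top edge, so the moment about the hinge is M = F × 2.43334 = 482.587 × 2.43334 = 1174.3 kN·m.
A normal force at the bottom, 3.65 m from the hinge, must supply this moment: P = 1174.3/3.65 = 321.726 kN.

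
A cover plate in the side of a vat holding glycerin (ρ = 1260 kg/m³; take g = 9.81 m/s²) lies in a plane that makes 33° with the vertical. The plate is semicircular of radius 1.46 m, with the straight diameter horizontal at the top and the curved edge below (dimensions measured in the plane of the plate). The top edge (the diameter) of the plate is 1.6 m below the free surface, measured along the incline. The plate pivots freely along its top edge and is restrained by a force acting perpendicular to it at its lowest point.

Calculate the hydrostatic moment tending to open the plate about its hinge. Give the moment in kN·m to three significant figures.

M ≈ 52.9 kN·m

γ = ρg = 1260 × 9.81 / 1000 = 12.3606 kN/m³.
The plate makes 33° with the vertical, i.e. θ = 90° − 33° = 57° to the horizontal. Measuring y along the incline from the free-surface line, vertical depth h = y·sinθ with sinθ = 0.838671.
The centroid of a semicircle lies 4r/(3π) = 0.619643 m from the diameter, here below the top edge, so y_c = 1.6 + 0.619643 = 2.21964 m and h_c = 2.21964 × 0.838671 = 1.86155 m.
A = πr²/2 = π × 1.46²/2 = 3.34831 m².
Resultant F = γ·h_c·A = 12.3606 × 1.86155 × 3.34831 = 77.0442 kN.
I_c = (π/8 − 8/(9π))·r⁴ = 0.109757 × 1.46⁴ = 0.498705 m⁴.
Centre of pressure: y_p = y_c + I_c/(y_c·A) = 2.21964 + 0.498705/(2.21964 × 3.34831) = 2.21964 + 0.067102 = 2.28674 m along the plane.
The resultant acts 0.619643 + 0.067102 = 0.686745 m (along the plate) below the hinge at the top edge, so the moment about the hinge is M = F × 0.686745 = 77.0442 × 0.686745 = 52.9097 kN·m.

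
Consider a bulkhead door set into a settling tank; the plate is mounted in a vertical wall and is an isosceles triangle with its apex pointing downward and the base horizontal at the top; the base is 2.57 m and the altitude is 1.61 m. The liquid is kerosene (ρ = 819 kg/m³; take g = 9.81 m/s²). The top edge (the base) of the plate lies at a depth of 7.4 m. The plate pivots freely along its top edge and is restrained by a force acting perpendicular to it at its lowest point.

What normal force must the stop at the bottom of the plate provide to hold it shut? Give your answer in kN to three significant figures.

γ = ρg = 819 × 9.81 / 1000 = 8.03439 kN/m³.
With the apex down, the centroid sits h/3 = 1.61/3 = 0.536667 m below the base (the top edge), so the centroid depth is h_c = 7.4 + 0.536667 = 7.93667 m.
A = ½ × 2.57 × 1.61 = 2.06885 m².
Resultant F = γ·h_c·A = 8.03439 × 7.93667 × 2.06885 = 131.923 kN.
I_c = b·h³/36 = 2.57 × 1.61³/36 = 0.297926 m⁴.
Centre of pressure: y_p = y_c + I_c/(y_c·A) = 7.93667 + 0.297926/(7.93667 × 2.06885) = 7.93667 + 0.0181443 = 7.95481 m along the plane.
The resultant acts 0.536667 + 0.0181443 = 0.554811 m (along the plate) below the hinge at the top edge, so the moment about the hinge is M = F × 0.554811 = 131.923 × 0.554811 = 73.1923 kN·m.
A normal force at the bottom, 1.61 m from the hinge, must supply this moment: P = 73.1923/1.61 = 45.4611 kN.

P ≈ 45.5 kN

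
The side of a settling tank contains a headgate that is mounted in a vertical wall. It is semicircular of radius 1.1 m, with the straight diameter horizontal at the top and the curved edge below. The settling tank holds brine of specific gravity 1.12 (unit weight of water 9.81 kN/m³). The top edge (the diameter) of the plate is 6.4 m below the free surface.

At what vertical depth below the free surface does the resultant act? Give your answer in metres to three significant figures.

h_p = 6.88 m

γ = 1.12 × 9.81 = 10.9872 kN/m³.
The centroid of a semicircle lies 4r/(3π) = 0.466854 m from the diameter, here below the top edge, so the centroid depth is h_c = 6.4 + 0.466854 = 6.86685 m.
A = πr²/2 = π × 1.1²/2 = 1.90066 m².
Resultant F = γ·h_c·A = 10.9872 × 6.86685 × 1.90066 = 143.4 kN.
I_c = (π/8 − 8/(9π))·r⁴ = 0.109757 × 1.1⁴ = 0.160695 m⁴.
Centre of pressure: y_p = y_c + I_c/(y_c·A) = 6.86685 + 0.160695/(6.86685 × 1.90066) = 6.86685 + 0.0123123 = 6.87916 m along the plane.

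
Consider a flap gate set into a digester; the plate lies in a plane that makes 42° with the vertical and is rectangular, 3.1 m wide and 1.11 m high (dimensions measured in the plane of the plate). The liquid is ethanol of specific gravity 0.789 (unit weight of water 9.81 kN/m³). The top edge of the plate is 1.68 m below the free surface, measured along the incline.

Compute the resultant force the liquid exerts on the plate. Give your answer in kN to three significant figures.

γ = 0.789 × 9.81 = 7.74009 kN/m³.
The plate makes 42° with the vertical, i.e. θ = 90° − 42° = 48° to the horizontal. Measuring y along the incline from the free-surface line, vertical depth h = y·sinθ with sinθ = 0.743145.
The centroid lies 1.11/2 = 0.555 m below the top edge, so y_c = 1.68 + 0.555 = 2.235 m and h_c = 2.235 × 0.743145 = 1.66093 m.
A = 3.1 × 1.11 = 3.441 m².
Resultant F = γ·h_c·A = 7.74009 × 1.66093 × 3.441 = 44.2366 kN.

F ≈ 44.2 kN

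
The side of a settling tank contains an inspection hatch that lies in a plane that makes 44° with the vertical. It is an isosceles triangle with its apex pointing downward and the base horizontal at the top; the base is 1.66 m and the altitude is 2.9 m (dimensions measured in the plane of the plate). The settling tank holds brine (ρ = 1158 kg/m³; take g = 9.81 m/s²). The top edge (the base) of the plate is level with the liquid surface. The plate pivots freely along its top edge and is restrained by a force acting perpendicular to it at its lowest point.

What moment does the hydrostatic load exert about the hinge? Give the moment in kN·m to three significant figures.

γ = ρg = 1158 × 9.81 / 1000 = 11.35998 kN/m³.
The plate makes 44° with the vertical, i.e. θ = 90° − 44° = 46° to the horizontal. Measuring y along the incline from the free-surface line, vertical depth h = y·sinθ with sinθ = 0.719340.
With the apex down, the centroid sits h/3 = 2.9/3 = 0.966667 m below the base (the top edge), so y_c = 0.966667 m and h_c = 0.966667 × 0.719340 = 0.695362 m.
A = ½ × 1.66 × 2.9 = 2.407 m².
Resultant F = γ·h_c·A = 11.35998 × 0.695362 × 2.407 = 19.0136 kN.
I_c = b·h³/36 = 1.66 × 2.9³/36 = 1.1246 m⁴.
Centre of pressure: y_p = y_c + I_c/(y_c·A) = 0.966667 + 1.1246/(0.966667 × 2.407) = 0.966667 + 0.483331 = 1.45 m along the plane.
The resultant acts 0.966667 + 0.483331 = 1.45 m (along the plate) below the hinge at the top edge, so the moment about the hinge is M = F × 1.45 = 19.0136 × 1.45 = 27.5697 kN·m.

M ≈ 27.6 kN·m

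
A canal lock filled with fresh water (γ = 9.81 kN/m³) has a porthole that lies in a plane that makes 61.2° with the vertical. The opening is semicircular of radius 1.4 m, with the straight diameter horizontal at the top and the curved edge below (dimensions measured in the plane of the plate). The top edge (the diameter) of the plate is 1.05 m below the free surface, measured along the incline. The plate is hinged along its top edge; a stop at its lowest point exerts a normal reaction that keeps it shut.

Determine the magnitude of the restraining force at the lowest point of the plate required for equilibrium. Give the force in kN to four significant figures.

γ = 9.81 kN/m³.
The plate makes 61.2° with the vertical, i.e. θ = 90° − 61.2° = 28.8° to the horizontal. Measuring y along the incline from the free-surface line, vertical depth h = y·sinθ with sinθ = 0.481754.
The centroid of a semicircle lies 4r/(3π) = 0.594178 m from the diameter, here below the top edge, so y_c = 1.05 + 0.594178 = 1.64418 m and h_c = 1.64418 × 0.481754 = 0.79209 m.
A = πr²/2 = π × 1.4²/2 = 3.07876 m².
Resultant F = γ·h_c·A = 9.81 × 0.79209 × 3.07876 = 23.9232 kN.
I_c = (π/8 − 8/(9π))·r⁴ = 0.109757 × 1.4⁴ = 0.421642 m⁴.
Centre of pressure: y_p = y_c + I_c/(y_c·A) = 1.64418 + 0.421642/(1.64418 × 3.07876) = 1.64418 + 0.0832949 = 1.72747 m along the plane.
The resultant acts 0.594178 + 0.0832949 = 0.677473 m (along the plate) below the hinge at the top edge, so the moment about the hinge is M = F × 0.677473 = 23.9232 × 0.677473 = 16.2073 kN·m.
A normal force at the bottom, 1.4 m from the hinge, must supply this moment: P = 16.2073/1.4 = 11.5766 kN.

P ≈ 11.58 kN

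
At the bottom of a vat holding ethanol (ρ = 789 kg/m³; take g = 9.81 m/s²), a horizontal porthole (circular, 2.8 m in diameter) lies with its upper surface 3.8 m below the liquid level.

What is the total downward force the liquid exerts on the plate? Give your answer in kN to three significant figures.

F ≈ 181 kN

γ = ρg = 789 × 9.81 / 1000 = 7.74009 kN/m³.
The plate is horizontal, so pressure is uniform at p = γ·h = 7.74009 × 3.8 = 29.4123 kN/m².
A = π(1.4)² = 6.15752 m².
F = p·A = 29.4123 × 6.15752 = 181.107 kN.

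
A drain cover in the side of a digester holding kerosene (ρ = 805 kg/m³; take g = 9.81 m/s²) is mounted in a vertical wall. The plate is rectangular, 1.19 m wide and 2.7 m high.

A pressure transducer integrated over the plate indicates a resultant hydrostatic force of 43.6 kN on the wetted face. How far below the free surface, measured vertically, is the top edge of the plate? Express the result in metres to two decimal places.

γ = ρg = 805 × 9.81 / 1000 = 7.89705 kN/m³.
A = 1.19 × 2.7 = 3.213 m².
From F = γ·h_c·A, the centroid depth is h_c = 43.6/(7.89705 × 3.213) = 1.71835 m.
The centroid lies 2.7/2 = 1.35 m below the top edge, so the top edge sits at h_top = 1.71835 − 1.35 = 0.36835 m below the surface.

d_top ≈ 0.37 m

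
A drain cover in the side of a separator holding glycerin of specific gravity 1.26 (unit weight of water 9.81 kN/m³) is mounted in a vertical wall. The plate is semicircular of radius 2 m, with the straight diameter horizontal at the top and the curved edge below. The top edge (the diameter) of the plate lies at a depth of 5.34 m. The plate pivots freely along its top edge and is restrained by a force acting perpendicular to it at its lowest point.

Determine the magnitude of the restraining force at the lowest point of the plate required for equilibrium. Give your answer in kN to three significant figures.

γ = 1.26 × 9.81 = 12.3606 kN/m³.
The centroid of a semicircle lies 4r/(3π) = 0.848826 m from the diameter, here below the top edge, so the centroid depth is h_c = 5.34 + 0.848826 = 6.18883 m.
A = πr²/2 = π × 2²/2 = 6.28319 m².
Resultant F = γ·h_c·A = 12.3606 × 6.18883 × 6.28319 = 480.649 kN.
I_c = (π/8 − 8/(9π))·r⁴ = 0.109757 × 2⁴ = 1.75611 m⁴.
Centre of pressure: y_p = y_c + I_c/(y_c·A) = 6.18883 + 1.75611/(6.18883 × 6.28319) = 6.18883 + 0.0451609 = 6.23399 m along the plane.
The resultant acts 0.848826 + 0.0451609 = 0.893987 m (along the plate) below the hinge at the top edge, so the moment about the hinge is M = F × 0.893987 = 480.649 × 0.893987 = 429.694 kN·m.
A normal force at the bottom, 2 m from the hinge, must supply this moment: P = 429.694/2 = 214.847 kN.

P ≈ 215 kN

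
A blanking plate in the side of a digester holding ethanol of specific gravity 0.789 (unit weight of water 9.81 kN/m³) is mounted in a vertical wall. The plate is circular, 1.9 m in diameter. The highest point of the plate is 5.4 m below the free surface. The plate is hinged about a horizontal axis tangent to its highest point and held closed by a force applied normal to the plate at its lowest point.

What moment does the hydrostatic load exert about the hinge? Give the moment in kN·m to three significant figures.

M ≈ 137 kN·m

γ = 0.789 × 9.81 = 7.74009 kN/m³.
The centroid is at the centre, 0.95 m below the top of the plate, so the centroid depth is h_c = 5.4 + 0.95 = 6.35 m.
A = π(0.95)² = 2.83529 m².
Resultant F = γ·h_c·A = 7.74009 × 6.35 × 2.83529 = 139.353 kN.
I_c = πr⁴/4 = π × 0.95⁴/4 = 0.639712 m⁴.
Centre of pressure: y_p = y_c + I_c/(y_c·A) = 6.35 + 0.639712/(6.35 × 2.83529) = 6.35 + 0.0355315 = 6.38553 m along the plane.
The resultant acts 0.95 + 0.0355315 = 0.985532 m (along the plate) below the hinge at the top edge, so the moment about the hinge is M = F × 0.985532 = 139.353 × 0.985532 = 137.337 kN·m.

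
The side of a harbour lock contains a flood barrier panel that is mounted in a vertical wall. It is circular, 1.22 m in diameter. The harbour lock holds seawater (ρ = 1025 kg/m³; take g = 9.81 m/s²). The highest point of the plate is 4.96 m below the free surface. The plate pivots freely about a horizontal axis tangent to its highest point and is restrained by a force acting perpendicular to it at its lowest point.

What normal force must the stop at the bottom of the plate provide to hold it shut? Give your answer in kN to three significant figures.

γ = ρg = 1025 × 9.81 / 1000 = 10.05525 kN/m³.
The centroid is at the centre, 0.61 m below the top of the plate, so the centroid depth is h_c = 4.96 + 0.61 = 5.57 m.
A = π(0.61)² = 1.16899 m².
Resultant F = γ·h_c·A = 10.05525 × 5.57 × 1.16899 = 65.4725 kN.
I_c = πr⁴/4 = π × 0.61⁴/4 = 0.108745 m⁴.
Centre of pressure: y_p = y_c + I_c/(y_c·A) = 5.57 + 0.108745/(5.57 × 1.16899) = 5.57 + 0.016701 = 5.5867 m along the plane.
The resultant acts 0.61 + 0.016701 = 0.626701 m (along the plate) below the hinge at the top edge, so the moment about the hinge is M = F × 0.626701 = 65.4725 × 0.626701 = 41.0317 kN·m.
A normal force at the bottom, 1.22 m from the hinge, must supply this moment: P = 41.0317/1.22 = 33.6325 kN.

P ≈ 33.6 kN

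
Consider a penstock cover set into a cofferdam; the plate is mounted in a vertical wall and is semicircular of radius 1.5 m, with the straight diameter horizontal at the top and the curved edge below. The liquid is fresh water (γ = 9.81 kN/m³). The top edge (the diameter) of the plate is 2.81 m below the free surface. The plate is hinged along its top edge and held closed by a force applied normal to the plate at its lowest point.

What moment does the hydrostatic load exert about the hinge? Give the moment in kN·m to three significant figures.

M ≈ 81.5 kN·m

γ = 9.81 kN/m³.
The centroid of a semicircle lies 4r/(3π) = 0.63662 m from the diameter, here below the top edge, so the centroid depth is h_c = 2.81 + 0.63662 = 3.44662 m.
A = πr²/2 = π × 1.5²/2 = 3.53429 m².
Resultant F = γ·h_c·A = 9.81 × 3.44662 × 3.53429 = 119.499 kN.
I_c = (π/8 − 8/(9π))·r⁴ = 0.109757 × 1.5⁴ = 0.555645 m⁴.
Centre of pressure: y_p = y_c + I_c/(y_c·A) = 3.44662 + 0.555645/(3.44662 × 3.53429) = 3.44662 + 0.0456144 = 3.49223 m along the plane.
The resultant acts 0.63662 + 0.0456144 = 0.682234 m (along the plate) below the hinge at the top edge, so the moment about the hinge is M = F × 0.682234 = 119.499 × 0.682234 = 81.5263 kN·m.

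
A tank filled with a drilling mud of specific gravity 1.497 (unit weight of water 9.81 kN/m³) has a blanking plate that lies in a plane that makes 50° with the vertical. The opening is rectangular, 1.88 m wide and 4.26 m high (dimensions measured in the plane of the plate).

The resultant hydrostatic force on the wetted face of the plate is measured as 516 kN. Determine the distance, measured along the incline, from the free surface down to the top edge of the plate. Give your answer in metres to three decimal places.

γ = 1.497 × 9.81 = 14.68557 kN/m³.
A = 1.88 × 4.26 = 8.0088 m².
From F = γ·h_c·A, the centroid depth is h_c = 516/(14.68557 × 8.0088) = 4.38724 m.
The plate makes 50° with the vertical, i.e. θ = 90° − 50° = 40° to the horizontal. Measuring y along the incline from the free-surface line, vertical depth h = y·sinθ with sinθ = 0.642788.
Along the incline, y_c = h_c/sinθ = 4.38724/0.642788 = 6.82533 m.
The centroid lies 4.26/2 = 2.13 m below the top edge, so the top edge sits at y_top = 6.82533 − 2.13 = 4.69533 m along the incline.

y_top ≈ 4.695 m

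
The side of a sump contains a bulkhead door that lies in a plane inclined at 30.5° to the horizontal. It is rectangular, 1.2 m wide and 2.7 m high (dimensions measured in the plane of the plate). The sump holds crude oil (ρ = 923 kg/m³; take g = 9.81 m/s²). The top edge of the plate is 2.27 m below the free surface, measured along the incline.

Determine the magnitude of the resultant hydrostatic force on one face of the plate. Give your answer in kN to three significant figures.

F ≈ 53.9 kN

γ = ρg = 923 × 9.81 / 1000 = 9.05463 kN/m³.
Let θ = 30.5° be the plate's angle to the horizontal; measure y along the incline from where the plane meets the free surface. Vertical depth h = y·sinθ with sinθ = 0.507538.
The centroid lies 2.7/2 = 1.35 m below the top edge, so y_c = 2.27 + 1.35 = 3.62 m and h_c = 3.62 × 0.507538 = 1.83729 m.
A = 1.2 × 2.7 = 3.24 m².
Resultant F = γ·h_c·A = 9.05463 × 1.83729 × 3.24 = 53.9006 kN.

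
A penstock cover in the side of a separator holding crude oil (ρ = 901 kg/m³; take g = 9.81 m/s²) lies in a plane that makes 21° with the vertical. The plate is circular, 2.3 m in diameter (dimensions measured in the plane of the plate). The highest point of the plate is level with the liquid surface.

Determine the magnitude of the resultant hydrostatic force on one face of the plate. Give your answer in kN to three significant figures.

γ = ρg = 901 × 9.81 / 1000 = 8.83881 kN/m³.
The plate makes 21° with the vertical, i.e. θ = 90° − 21° = 69° to the horizontal. Measuring y along the incline from the free-surface line, vertical depth h = y·sinθ with sinθ = 0.933580.
The centroid is at the centre, 1.15 m below the top of the plate, so y_c = 1.15 m and h_c = 1.15 × 0.933580 = 1.07362 m.
A = π(1.15)² = 4.15476 m².
Resultant F = γ·h_c·A = 8.83881 × 1.07362 × 4.15476 = 39.4267 kN.

F ≈ 39.4 kN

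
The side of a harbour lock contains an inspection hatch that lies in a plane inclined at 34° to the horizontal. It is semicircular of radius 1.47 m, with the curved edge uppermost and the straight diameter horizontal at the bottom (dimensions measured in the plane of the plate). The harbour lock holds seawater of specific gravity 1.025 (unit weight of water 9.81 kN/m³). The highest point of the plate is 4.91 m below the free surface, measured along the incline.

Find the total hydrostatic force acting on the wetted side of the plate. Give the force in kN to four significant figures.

γ = 1.025 × 9.81 = 10.05525 kN/m³.
Let θ = 34° be the plate's angle to the horizontal; measure y along the incline from where the plane meets the free surface. Vertical depth h = y·sinθ with sinθ = 0.559193.
The centroid lies 4r/(3π) = 0.623887 m above the diameter, so r − 4r/(3π) = 1.47 − 0.623887 = 0.846113 m below the topmost point, so y_c = 4.91 + 0.846113 = 5.75611 m and h_c = 5.75611 × 0.559193 = 3.21878 m.
A = πr²/2 = π × 1.47²/2 = 3.39433 m².
Resultant F = γ·h_c·A = 10.05525 × 3.21878 × 3.39433 = 109.86 kN.

F ≈ 109.9 kN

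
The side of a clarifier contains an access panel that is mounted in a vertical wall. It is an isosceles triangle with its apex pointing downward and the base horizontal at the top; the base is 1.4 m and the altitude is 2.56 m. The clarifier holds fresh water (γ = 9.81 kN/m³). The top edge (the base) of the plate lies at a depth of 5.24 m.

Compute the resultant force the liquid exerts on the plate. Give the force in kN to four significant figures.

F ≈ 107.1 kN

γ = 9.81 kN/m³.
With the apex down, the centroid sits h/3 = 2.56/3 = 0.853333 m below the base (the top edge), so the centroid depth is h_c = 5.24 + 0.853333 = 6.09333 m.
A = ½ × 1.4 × 2.56 = 1.792 m².
Resultant F = γ·h_c·A = 9.81 × 6.09333 × 1.792 = 107.118 kN.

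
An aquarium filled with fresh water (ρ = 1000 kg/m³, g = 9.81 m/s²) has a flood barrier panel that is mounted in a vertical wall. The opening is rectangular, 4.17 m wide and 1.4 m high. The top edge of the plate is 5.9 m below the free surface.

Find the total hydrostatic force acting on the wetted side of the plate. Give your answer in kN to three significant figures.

γ = ρg = 1000 × 9.81 = 9810 N/m³ = 9.81 kN/m³.
The centroid lies 1.4/2 = 0.7 m below the top edge, so the centroid depth is h_c = 5.9 + 0.7 = 6.6 m.
A = 4.17 × 1.4 = 5.838 m².
Resultant F = γ·h_c·A = 9.81 × 6.6 × 5.838 = 377.987 kN.

F ≈ 378 kN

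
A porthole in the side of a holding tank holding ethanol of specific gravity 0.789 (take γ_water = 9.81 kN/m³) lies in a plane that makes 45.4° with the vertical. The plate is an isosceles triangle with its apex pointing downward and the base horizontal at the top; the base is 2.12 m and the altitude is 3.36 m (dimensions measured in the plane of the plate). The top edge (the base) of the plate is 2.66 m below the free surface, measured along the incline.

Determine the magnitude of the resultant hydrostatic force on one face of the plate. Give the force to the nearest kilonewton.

γ = 0.789 × 9.81 = 7.74009 kN/m³.
The plate makes 45.4° with the vertical, i.e. θ = 90° − 45.4° = 44.6° to the horizontal. Measuring y along the incline from the free-surface line, vertical depth h = y·sinθ with sinθ = 0.702153.
With the apex down, the centroid sits h/3 = 3.36/3 = 1.12 m below the base (the top edge), so y_c = 2.66 + 1.12 = 3.78 m and h_c = 3.78 × 0.702153 = 2.65414 m.
A = ½ × 2.12 × 3.36 = 3.5616 m².
Resultant F = γ·h_c·A = 7.74009 × 2.65414 × 3.5616 = 73.167 kN.

F ≈ 73 kN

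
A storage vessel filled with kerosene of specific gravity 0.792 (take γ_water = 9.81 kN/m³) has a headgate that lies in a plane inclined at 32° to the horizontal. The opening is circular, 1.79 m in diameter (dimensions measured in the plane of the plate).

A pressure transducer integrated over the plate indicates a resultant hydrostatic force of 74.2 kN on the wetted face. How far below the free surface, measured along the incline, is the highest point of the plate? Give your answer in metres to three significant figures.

y_top ≈ 6.27 m

γ = 0.792 × 9.81 = 7.76952 kN/m³.
A = π(0.895)² = 2.51649 m².
From F = γ·h_c·A, the centroid depth is h_c = 74.2/(7.76952 × 2.51649) = 3.79502 m.
Let θ = 32° be the plate's angle to the horizontal; measure y along the incline from where the plane meets the free surface. Vertical depth h = y·sinθ with sinθ = 0.529919.
Along the incline, y_c = h_c/sinθ = 3.79502/0.529919 = 7.16151 m.
The centroid is at the centre, 0.895 m below the top of the plate, so the highest point sits at y_top = 7.16151 − 0.895 = 6.26651 m along the incline.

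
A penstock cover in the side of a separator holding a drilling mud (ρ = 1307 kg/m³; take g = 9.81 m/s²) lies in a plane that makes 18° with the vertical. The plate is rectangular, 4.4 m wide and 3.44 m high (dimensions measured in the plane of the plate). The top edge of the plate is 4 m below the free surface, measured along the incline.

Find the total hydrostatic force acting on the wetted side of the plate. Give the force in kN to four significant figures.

γ = ρg = 1307 × 9.81 / 1000 = 12.82167 kN/m³.
The plate makes 18° with the vertical, i.e. θ = 90° − 18° = 72° to the horizontal. Measuring y along the incline from the free-surface line, vertical depth h = y·sinθ with sinθ = 0.951057.
The centroid lies 3.44/2 = 1.72 m below the top edge, so y_c = 4 + 1.72 = 5.72 m and h_c = 5.72 × 0.951057 = 5.44005 m.
A = 4.4 × 3.44 = 15.136 m².
Resultant F = γ·h_c·A = 12.82167 × 5.44005 × 15.136 = 1055.74 kN.

F ≈ 1056 kN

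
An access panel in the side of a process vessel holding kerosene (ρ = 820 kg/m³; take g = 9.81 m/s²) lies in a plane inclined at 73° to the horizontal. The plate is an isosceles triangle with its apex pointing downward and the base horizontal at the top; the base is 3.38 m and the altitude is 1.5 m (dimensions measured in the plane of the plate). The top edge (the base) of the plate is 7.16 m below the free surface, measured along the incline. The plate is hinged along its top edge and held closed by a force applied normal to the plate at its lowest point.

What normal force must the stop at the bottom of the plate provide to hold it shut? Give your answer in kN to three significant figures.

P ≈ 51.4 kN

γ = ρg = 820 × 9.81 / 1000 = 8.0442 kN/m³.
Let θ = 73° be the plate's angle to the horizontal; measure y along the incline from where the plane meets the free surface. Vertical depth h = y·sinθ with sinθ = 0.956305.
With the apex down, the centroid sits h/3 = 1.5/3 = 0.5 m below the base (the top edge), so y_c = 7.16 + 0.5 = 7.66 m and h_c = 7.66 × 0.956305 = 7.3253 m.
A = ½ × 3.38 × 1.5 = 2.535 m².
Resultant F = γ·h_c·A = 8.0442 × 7.3253 × 2.535 = 149.378 kN.
I_c = b·h³/36 = 3.38 × 1.5³/36 = 0.316875 m⁴.
Centre of pressure: y_p = y_c + I_c/(y_c·A) = 7.66 + 0.316875/(7.66 × 2.535) = 7.66 + 0.0163185 = 7.67632 m along the plane.
The resultant acts 0.5 + 0.0163185 = 0.516319 m (along the plate) below the hinge at the top edge, so the moment about the hinge is M = F × 0.516319 = 149.378 × 0.516319 = 77.1267 kN·m.
A normal force at the bottom, 1.5 m from the hinge, must supply this moment: P = 77.1267/1.5 = 51.4178 kN.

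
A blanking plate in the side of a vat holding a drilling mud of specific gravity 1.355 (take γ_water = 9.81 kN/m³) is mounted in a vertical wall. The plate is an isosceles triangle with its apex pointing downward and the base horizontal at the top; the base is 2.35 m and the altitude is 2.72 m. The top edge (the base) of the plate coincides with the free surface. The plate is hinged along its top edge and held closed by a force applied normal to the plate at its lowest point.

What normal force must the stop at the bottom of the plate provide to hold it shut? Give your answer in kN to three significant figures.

P ≈ 19.3 kN

γ = 1.355 × 9.81 = 13.29255 kN/m³.
With the apex down, the centroid sits h/3 = 2.72/3 = 0.906667 m below the base (the top edge), so the centroid depth is h_c = 0.906667 m.
A = ½ × 2.35 × 2.72 = 3.196 m².
Resultant F = γ·h_c·A = 13.29255 × 0.906667 × 3.196 = 38.5179 kN.
I_c = b·h³/36 = 2.35 × 2.72³/36 = 1.31363 m⁴.
Centre of pressure: y_p = y_c + I_c/(y_c·A) = 0.906667 + 1.31363/(0.906667 × 3.196) = 0.906667 + 0.453334 = 1.36 m along the plane.
The resultant acts 0.906667 + 0.453334 = 1.36 m (along the plate) below the hinge at the top edge, so the moment about the hinge is M = F × 1.36 = 38.5179 × 1.36 = 52.3843 kN·m.
A normal force at the bottom, 2.72 m from the hinge, must supply this moment: P = 52.3843/2.72 = 19.2589 kN.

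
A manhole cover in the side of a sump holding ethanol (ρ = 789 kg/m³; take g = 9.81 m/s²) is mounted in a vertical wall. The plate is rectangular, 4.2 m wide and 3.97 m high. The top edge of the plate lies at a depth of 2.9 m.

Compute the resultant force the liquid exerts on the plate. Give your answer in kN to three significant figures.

γ = ρg = 789 × 9.81 / 1000 = 7.74009 kN/m³.
The centroid lies 3.97/2 = 1.985 m below the top edge, so the centroid depth is h_c = 2.9 + 1.985 = 4.885 m.
A = 4.2 × 3.97 = 16.674 m².
Resultant F = γ·h_c·A = 7.74009 × 4.885 × 16.674 = 630.45 kN.

F ≈ 630 kN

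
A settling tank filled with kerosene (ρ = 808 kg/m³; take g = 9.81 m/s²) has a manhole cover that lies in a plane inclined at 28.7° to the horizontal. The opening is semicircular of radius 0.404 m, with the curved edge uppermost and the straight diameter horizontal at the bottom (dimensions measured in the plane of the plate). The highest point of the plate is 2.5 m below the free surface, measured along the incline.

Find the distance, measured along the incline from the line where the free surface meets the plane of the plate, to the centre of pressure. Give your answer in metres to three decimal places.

γ = ρg = 808 × 9.81 / 1000 = 7.92648 kN/m³.
Let θ = 28.7° be the plate's angle to the horizontal; measure y along the incline from where the plane meets the free surface. Vertical depth h = y·sinθ with sinθ = 0.480223.
The centroid lies 4r/(3π) = 0.171463 m above the diameter, so r − 4r/(3π) = 0.404 − 0.171463 = 0.232537 m below the topmost point, so y_c = 2.5 + 0.232537 = 2.73254 m and h_c = 2.73254 × 0.480223 = 1.31223 m.
A = πr²/2 = π × 0.404²/2 = 0.256379 m².
Resultant F = γ·h_c·A = 7.92648 × 1.31223 × 0.256379 = 2.66669 kN.
I_c = (π/8 − 8/(9π))·r⁴ = 0.109757 × 0.404⁴ = 0.00292387 m⁴.
Centre of pressure: y_p = y_c + I_c/(y_c·A) = 2.73254 + 0.00292387/(2.73254 × 0.256379) = 2.73254 + 0.00417358 = 2.73671 m along the plane.

y_p = 2.737 m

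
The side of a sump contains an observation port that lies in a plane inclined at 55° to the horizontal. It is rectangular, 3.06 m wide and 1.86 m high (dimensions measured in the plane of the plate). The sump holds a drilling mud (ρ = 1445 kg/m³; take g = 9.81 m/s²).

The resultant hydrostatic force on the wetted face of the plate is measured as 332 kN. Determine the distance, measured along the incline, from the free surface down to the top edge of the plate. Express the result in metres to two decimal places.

y_top ≈ 4.09 m

γ = ρg = 1445 × 9.81 / 1000 = 14.17545 kN/m³.
A = 3.06 × 1.86 = 5.6916 m².
From F = γ·h_c·A, the centroid depth is h_c = 332/(14.17545 × 5.6916) = 4.11497 m.
Let θ = 55° be the plate's angle to the horizontal; measure y along the incline from where the plane meets the free surface. Vertical depth h = y·sinθ with sinθ = 0.819152.
Along the incline, y_c = h_c/sinθ = 4.11497/0.819152 = 5.02345 m.
The centroid lies 1.86/2 = 0.93 m below the top edge, so the top edge sits at y_top = 5.02345 − 0.93 = 4.09345 m along the incline.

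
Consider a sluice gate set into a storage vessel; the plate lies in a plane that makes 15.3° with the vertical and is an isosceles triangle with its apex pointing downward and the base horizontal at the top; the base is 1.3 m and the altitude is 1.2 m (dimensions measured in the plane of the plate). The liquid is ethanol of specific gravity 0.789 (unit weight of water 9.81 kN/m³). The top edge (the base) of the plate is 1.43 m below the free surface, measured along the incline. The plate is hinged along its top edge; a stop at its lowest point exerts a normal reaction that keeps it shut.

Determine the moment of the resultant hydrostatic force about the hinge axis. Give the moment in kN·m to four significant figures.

γ = 0.789 × 9.81 = 7.74009 kN/m³.
The plate makes 15.3° with the vertical, i.e. θ = 90° − 15.3° = 74.7° to the horizontal. Measuring y along the incline from the free-surface line, vertical depth h = y·sinθ with sinθ = 0.964557.
With the apex down, the centroid sits h/3 = 1.2/3 = 0.4 m below the base (the top edge), so y_c = 1.43 + 0.4 = 1.83 m and h_c = 1.83 × 0.964557 = 1.76514 m.
A = ½ × 1.3 × 1.2 = 0.78 m².
Resultant F = γ·h_c·A = 7.74009 × 1.76514 × 0.78 = 10.6566 kN.
I_c = b·h³/36 = 1.3 × 1.2³/36 = 0.0624 m⁴.
Centre of pressure: y_p = y_c + I_c/(y_c·A) = 1.83 + 0.0624/(1.83 × 0.78) = 1.83 + 0.0437158 = 1.87372 m along the plane.
The resultant acts 0.4 + 0.0437158 = 0.443716 m (along the plate) below the hinge at the top edge, so the moment about the hinge is M = F × 0.443716 = 10.6566 × 0.443716 = 4.7285 kN·m.

M ≈ 4.729 kN·m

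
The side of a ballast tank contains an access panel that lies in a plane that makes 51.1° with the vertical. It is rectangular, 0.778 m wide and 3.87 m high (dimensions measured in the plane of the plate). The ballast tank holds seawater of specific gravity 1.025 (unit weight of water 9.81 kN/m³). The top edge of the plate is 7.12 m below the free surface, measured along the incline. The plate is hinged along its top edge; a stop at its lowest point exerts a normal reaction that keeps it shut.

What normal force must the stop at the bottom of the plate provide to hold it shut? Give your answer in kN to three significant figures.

P ≈ 92.2 kN

γ = 1.025 × 9.81 = 10.05525 kN/m³.
The plate makes 51.1° with the vertical, i.e. θ = 90° − 51.1° = 38.9° to the horizontal. Measuring y along the incline from the free-surface line, vertical depth h = y·sinθ with sinθ = 0.627963.
The centroid lies 3.87/2 = 1.935 m below the top edge, so y_c = 7.12 + 1.935 = 9.055 m and h_c = 9.055 × 0.627963 = 5.6862 m.
A = 0.778 × 3.87 = 3.01086 m².
Resultant F = γ·h_c·A = 10.05525 × 5.6862 × 3.01086 = 172.149 kN.
I_c = b·h³/12 = 0.778 × 3.87³/12 = 3.75778 m⁴.
Centre of pressure: y_p = y_c + I_c/(y_c·A) = 9.055 + 3.75778/(9.055 × 3.01086) = 9.055 + 0.137833 = 9.19283 m along the plane.
The resultant acts 1.935 + 0.137833 = 2.07283 m (along the plate) below the hinge at the top edge, so the moment about the hinge is M = F × 2.07283 = 172.149 × 2.07283 = 356.836 kN·m.
A normal force at the bottom, 3.87 m from the hinge, must supply this moment: P = 356.836/3.87 = 92.2057 kN.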